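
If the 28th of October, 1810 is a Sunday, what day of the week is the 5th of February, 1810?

Count forward from the earlier date (February 5, 1810) to the later (October 28, 1810):
February 1810: 28 − 5 = 23 days remain (1810 is not a leap year, so February has 28 days).
Then March (31), April (30), May (31), June (30), July (31), August (31), September (30): 31 + 30 + 31 + 30 + 31 + 31 + 30 = 214 days.
October 1–28, 1810: 28 days.
Total: 23 + 214 + 28 = 265 days.
265 mod 7 = 6, so 6 days before Sunday is Monday.

Monday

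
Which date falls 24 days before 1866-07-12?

1866-06-18

Count 24 days before July 12, 1866:
June 1866: 30 − 18 = 12 days remain.
July 1–12, 1866: 12 days.
Total: 12 + 12 = 24 days.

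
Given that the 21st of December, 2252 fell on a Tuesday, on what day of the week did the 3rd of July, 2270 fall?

Day-of-year of December 21, 2252: 356.
Day-of-year of July 3, 2270: 184.
2252 has 366 days, so 366 − 356 = 10 days remain in 2252.
Full years 2253–2269: 13 common + 4 leap = 13×365 + 4×366 = 6209 days.
Total: 10 + 6209 + 184 = 6403 days.
6403 mod 7 = 5, so 5 days after Tuesday is Sunday.

Sunday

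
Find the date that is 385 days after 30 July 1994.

19 August 1995

Count 385 days after July 30, 1994:
July 30, 1994 → July 30, 1995: 365 days.
July 1995: 31 − 30 = 1 day remains.
August 1–19, 1995: 19 days.
Residual: 20 days.
Total: 385 days.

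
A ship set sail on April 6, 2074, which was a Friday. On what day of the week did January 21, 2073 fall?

Count forward from the earlier date (January 21, 2073) to the later (April 6, 2074):
January 21, 2073 → January 21, 2074: 365 days.
January 2074: 31 − 21 = 10 days remain.
Then February 2074 (28), March (31): 28 + 31 = 59 days.
April 1–6, 2074: 6 days.
Residual: 75 days.
Total: 440 days.
440 mod 7 = 6, so 6 days before Friday is Saturday.

Saturday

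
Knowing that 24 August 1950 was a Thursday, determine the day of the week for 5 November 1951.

Monday

August 1950: 31 − 24 = 7 days remain.
Then 14 full months totalling 426 days.
November 1–5, 1951: 5 days.
Total: 7 + 426 + 5 = 438 days.
438 mod 7 = 4, so 4 days after Thursday is Monday.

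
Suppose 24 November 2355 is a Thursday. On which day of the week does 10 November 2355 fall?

Thursday

Count forward from the earlier date (November 10, 2355) to the later (November 24, 2355):
Within November 2355: 24 − 10 = 14 days.
14 is a multiple of 7, so 10 November 2355 falls on the same weekday: Thursday.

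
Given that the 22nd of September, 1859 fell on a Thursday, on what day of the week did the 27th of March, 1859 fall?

Count forward from the earlier date (March 27, 1859) to the later (September 22, 1859):
March 1859: 31 − 27 = 4 days remain.
Then April (30), May (31), June (30), July (31), August (31): 30 + 31 + 30 + 31 + 31 = 153 days.
September 1–22, 1859: 22 days.
Total: 4 + 153 + 22 = 179 days.
179 mod 7 = 4, so 4 days before Thursday is Sunday.

Sunday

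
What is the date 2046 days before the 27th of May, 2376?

the 20th of October, 2370

Count 2046 days before May 27, 2376:
October 20, 2370 → October 20, 2371: 365 days.
October 20, 2371 → October 20, 2372: 366 days (2372 is a leap year).
October 20, 2372 → October 20, 2373: 365 days.
October 20, 2373 → October 20, 2374: 365 days.
October 20, 2374 → October 20, 2375: 365 days.
October 2375: 31 − 20 = 11 days remain.
Then November (30), December (31), January (31), February 2376 (29), March (31), April (30): 30 + 31 + 31 + 29 + 31 + 30 = 182 days.
May 1–27, 2376: 27 days.
Residual: 220 days.
Total: 2046 days.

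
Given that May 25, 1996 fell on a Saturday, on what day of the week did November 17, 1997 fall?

Monday

May 1996: 31 − 25 = 6 days remain.
Then 17 full months totalling 518 days.
November 1–17, 1997: 17 days.
Total: 6 + 518 + 17 = 541 days.
541 mod 7 = 2, so 2 days after Saturday is Monday.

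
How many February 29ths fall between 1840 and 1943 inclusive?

Years divisible by 4: 1840, 1844, …, 1940 — 26 in all.
Of these, 1900 is divisible by 100 but not 400, so not leap.
Leap years: 26 − 1 = 25.

25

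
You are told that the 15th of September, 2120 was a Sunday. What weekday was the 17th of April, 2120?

Wednesday

Count forward from the earlier date (April 17, 2120) to the later (September 15, 2120):
April 2120: 30 − 17 = 13 days remain.
Then May (31), June (30), July (31), August (31): 31 + 30 + 31 + 31 = 123 days.
September 1–15, 2120: 15 days.
Total: 13 + 123 + 15 = 151 days.
151 mod 7 = 4, so 4 days before Sunday is Wednesday.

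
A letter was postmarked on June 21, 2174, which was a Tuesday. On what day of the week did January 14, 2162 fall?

Thursday

Count forward from the earlier date (January 14, 2162) to the later (June 21, 2174):
From January 14, 2162 to January 14, 2174: 12 years, of which 3 contain a Feb 29 — 9×365 + 3×366 = 4383 days.
January 2174: 31 − 14 = 17 days remain.
Then February 2174 (28), March (31), April (30), May (31): 28 + 31 + 30 + 31 = 120 days.
June 1–21, 2174: 21 days.
Residual: 158 days.
Total: 4541 days.
4541 mod 7 = 5, so 5 days before Tuesday is Thursday.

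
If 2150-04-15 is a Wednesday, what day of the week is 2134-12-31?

Friday

Count forward from the earlier date (December 31, 2134) to the later (April 15, 2150):
Day-of-year of December 31, 2134: 365.
Day-of-year of April 15, 2150: 105.
2134 has 365 days, so 365 − 365 = 0 days remain in 2134.
Full years 2135–2149: 11 common + 4 leap = 11×365 + 4×366 = 5479 days.
Total: 0 + 5479 + 105 = 5584 days.
5584 mod 7 = 5, so 5 days before Wednesday is Friday.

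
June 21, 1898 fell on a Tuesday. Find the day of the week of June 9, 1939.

Friday

Day-of-year of June 21, 1898: 172.
Day-of-year of June 9, 1939: 160.
1898 has 365 days, so 365 − 172 = 193 days remain in 1898.
Full years 1899–1938: 31 common + 9 leap = 31×365 + 9×366 = 14609 days.
Total: 193 + 14609 + 160 = 14962 days.
14962 mod 7 = 3, so 3 days after Tuesday is Friday.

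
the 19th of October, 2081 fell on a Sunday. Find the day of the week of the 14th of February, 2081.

Count forward from the earlier date (February 14, 2081) to the later (October 19, 2081):
February 2081: 28 − 14 = 14 days remain (2081 is not a leap year, so February has 28 days).
Then March (31), April (30), May (31), June (30), July (31), August (31), September (30): 31 + 30 + 31 + 30 + 31 + 31 + 30 = 214 days.
October 1–19, 2081: 19 days.
Total: 14 + 214 + 19 = 247 days.
247 mod 7 = 2, so 2 days before Sunday is Friday.

Friday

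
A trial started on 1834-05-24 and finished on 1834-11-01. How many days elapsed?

161

May 1834: 31 − 24 = 7 days remain.
Then June (30), July (31), August (31), September (30), October (31): 30 + 31 + 31 + 30 + 31 = 153 days.
November 1, 1834: 1 day.
Total: 7 + 153 + 1 = 161 days.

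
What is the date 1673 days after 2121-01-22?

2125-08-22

Count 1673 days after January 22, 2121:
Day-of-year of January 22, 2121: 22.
Day-of-year of August 22, 2125: 234.
2121 has 365 days, so 365 − 22 = 343 days remain in 2121.
Full years: 2122: 365; 2123: 365; 2124: 366. Sum = 1096.
Total: 343 + 1096 + 234 = 1673 days.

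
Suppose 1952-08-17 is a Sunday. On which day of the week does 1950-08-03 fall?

Thursday

Count forward from the earlier date (August 3, 1950) to the later (August 17, 1952):
August 1950: 31 − 3 = 28 days remain.
Then 23 full months totalling 700 days.
August 1–17, 1952: 17 days.
Total: 28 + 700 + 17 = 745 days.
745 mod 7 = 3, so 3 days before Sunday is Thursday.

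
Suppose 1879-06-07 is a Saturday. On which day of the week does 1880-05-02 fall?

Sunday

Day-of-year of June 7, 1879: 158.
Day-of-year of May 2, 1880: 123.
1879 has 365 days, so 365 − 158 = 207 days remain in 1879.
Total: 207 + 123 = 330 days.
330 mod 7 = 1, so 1 day after Saturday is Sunday.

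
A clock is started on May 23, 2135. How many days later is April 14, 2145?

From May 23, 2135 to May 23, 2144: 9 years, of which 3 contain a Feb 29 — 6×365 + 3×366 = 3288 days.
May 2144: 31 − 23 = 8 days remain.
Then 10 full months totalling 304 days.
April 1–14, 2145: 14 days.
Residual: 326 days.
Total: 3614 days.

3614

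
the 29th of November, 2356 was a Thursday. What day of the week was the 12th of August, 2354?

Count forward from the earlier date (August 12, 2354) to the later (November 29, 2356):
August 12, 2354 → August 12, 2355: 365 days.
August 12, 2355 → August 12, 2356: 366 days (2356 is a leap year).
August 2356: 31 − 12 = 19 days remain.
Then September (30), October (31): 30 + 31 = 61 days.
November 1–29, 2356: 29 days.
Residual: 109 days.
Total: 840 days.
840 is a multiple of 7, so the 12th of August, 2354 falls on the same weekday: Thursday.

Thursday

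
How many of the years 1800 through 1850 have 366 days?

12

Years divisible by 4: 1800, 1804, …, 1848 — 13 in all.
Of these, 1800 is divisible by 100 but not 400, so not leap.
Leap years: 13 − 1 = 12.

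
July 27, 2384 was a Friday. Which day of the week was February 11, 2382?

Count forward from the earlier date (February 11, 2382) to the later (July 27, 2384):
February 11, 2382 → February 11, 2383: 365 days.
February 11, 2383 → February 11, 2384: 365 days.
February 2384: 29 − 11 = 18 days remain (2384 is a leap year, so February has 29 days).
Then March (31), April (30), May (31), June (30): 31 + 30 + 31 + 30 = 122 days.
July 1–27, 2384: 27 days.
Residual: 167 days.
Total: 897 days.
897 mod 7 = 1, so 1 day before Friday is Thursday.

Thursday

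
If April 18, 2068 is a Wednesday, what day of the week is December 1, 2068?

Saturday

April 2068: 30 − 18 = 12 days remain.
Then May (31), June (30), July (31), August (31), September (30), October (31), November (30): 31 + 30 + 31 + 31 + 30 + 31 + 30 = 214 days.
December 1, 2068: 1 day.
Total: 12 + 214 + 1 = 227 days.
227 mod 7 = 3, so 3 days after Wednesday is Saturday.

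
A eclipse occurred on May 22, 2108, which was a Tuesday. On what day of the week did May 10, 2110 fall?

Day-of-year of May 22, 2108: 143.
Day-of-year of May 10, 2110: 130.
2108 has 366 days, so 366 − 143 = 223 days remain in 2108.
Full years: 2109: 365. Sum = 365.
Total: 223 + 365 + 130 = 718 days.
718 mod 7 = 4, so 4 days after Tuesday is Saturday.

Saturday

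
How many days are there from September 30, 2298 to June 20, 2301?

September 30, 2298 → September 30, 2299: 365 days.
September 30, 2299 → September 30, 2300: 365 days (2300 is not a leap year (divisible by 100 but not 400)).
September 2300: 30 − 30 = 0 days remain.
Then October (31), November (30), December (31), January (31), February 2301 (28), March (31), April (30), May (31): 31 + 30 + 31 + 31 + 28 + 31 + 30 + 31 = 243 days.
June 1–20, 2301: 20 days.
Residual: 263 days.
Total: 993 days.

993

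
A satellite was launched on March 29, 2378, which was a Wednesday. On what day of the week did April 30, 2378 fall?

March 2378: 31 − 29 = 2 days remain.
April 1–30, 2378: 30 days.
Total: 2 + 30 = 32 days.
32 mod 7 = 4, so 4 days after Wednesday is Sunday.

Sunday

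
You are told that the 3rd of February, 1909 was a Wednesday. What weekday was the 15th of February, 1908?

Saturday

Count forward from the earlier date (February 15, 1908) to the later (February 3, 1909):
February 1908: 29 − 15 = 14 days remain (1908 is a leap year, so February has 29 days).
Then 11 full months totalling 337 days.
February 1–3, 1909: 3 days (1909 is not a leap year).
Total: 14 + 337 + 3 = 354 days.
354 mod 7 = 4, so 4 days before Wednesday is Saturday.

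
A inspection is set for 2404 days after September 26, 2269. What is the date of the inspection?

April 26, 2276

Count 2404 days after September 26, 2269:
Day-of-year of September 26, 2269: 269.
Day-of-year of April 26, 2276: 117.
2269 has 365 days, so 365 − 269 = 96 days remain in 2269.
Full years: 2270: 365; 2271: 365; 2272: 366; 2273: 365; 2274: 365; 2275: 365. Sum = 2191.
Total: 96 + 2191 + 117 = 2404 days.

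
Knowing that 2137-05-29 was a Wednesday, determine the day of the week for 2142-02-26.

Monday

May 29, 2137 → May 29, 2138: 365 days.
May 29, 2138 → May 29, 2139: 365 days.
May 29, 2139 → May 29, 2140: 366 days (2140 is a leap year).
May 29, 2140 → May 29, 2141: 365 days.
May 2141: 31 − 29 = 2 days remain.
Then June (30), July (31), August (31), September (30), October (31), November (30), December (31), January (31): 30 + 31 + 31 + 30 + 31 + 30 + 31 + 31 = 245 days.
February 1–26, 2142: 26 days (2142 is not a leap year).
Residual: 273 days.
Total: 1734 days.
1734 mod 7 = 5, so 5 days after Wednesday is Monday.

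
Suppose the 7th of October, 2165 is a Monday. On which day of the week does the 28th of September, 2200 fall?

Sunday

Day-of-year of October 7, 2165: 280.
Day-of-year of September 28, 2200: 271.
2165 has 365 days, so 365 − 280 = 85 days remain in 2165.
Full years 2166–2199: 26 common + 8 leap = 26×365 + 8×366 = 12418 days.
Total: 85 + 12418 + 271 = 12774 days.
12774 mod 7 = 6, so 6 days after Monday is Sunday.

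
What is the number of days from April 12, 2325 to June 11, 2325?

April 2325: 30 − 12 = 18 days remain.
Then May (31): 31 days.
June 1–11, 2325: 11 days.
Total: 18 + 31 + 11 = 60 days.

60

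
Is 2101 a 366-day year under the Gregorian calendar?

2101 is not a leap year.

No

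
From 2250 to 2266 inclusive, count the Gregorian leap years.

4

Years divisible by 4 in [2250, 2266]: 2252, 2256, 2260, 2264.
No century exceptions apply. Count: 4.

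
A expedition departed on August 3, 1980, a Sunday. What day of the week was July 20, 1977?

Count forward from the earlier date (July 20, 1977) to the later (August 3, 1980):
Day-of-year of July 20, 1977: 201.
Day-of-year of August 3, 1980: 216.
1977 has 365 days, so 365 − 201 = 164 days remain in 1977.
Full years: 1978: 365; 1979: 365. Sum = 730.
Total: 164 + 730 + 216 = 1110 days.
1110 mod 7 = 4, so 4 days before Sunday is Wednesday.

Wednesday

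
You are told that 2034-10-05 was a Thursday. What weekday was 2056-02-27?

Sunday

From October 5, 2034 to October 5, 2055: 21 years, of which 5 contain a Feb 29 — 16×365 + 5×366 = 7670 days.
October 2055: 31 − 5 = 26 days remain.
Then November (30), December (31), January (31): 30 + 31 + 31 = 92 days.
February 1–27, 2056: 27 days (2056 is a leap year).
Residual: 145 days.
Total: 7815 days.
7815 mod 7 = 3, so 3 days after Thursday is Sunday.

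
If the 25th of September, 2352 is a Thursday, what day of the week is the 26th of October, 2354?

Day-of-year of September 25, 2352: 269.
Day-of-year of October 26, 2354: 299.
2352 has 366 days, so 366 − 269 = 97 days remain in 2352.
Full years: 2353: 365. Sum = 365.
Total: 97 + 365 + 299 = 761 days.
761 mod 7 = 5, so 5 days after Thursday is Tuesday.

Tuesday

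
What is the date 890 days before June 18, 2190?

January 10, 2188

Count 890 days before June 18, 2190:
Day-of-year of January 10, 2188: 10.
Day-of-year of June 18, 2190: 169.
2188 has 366 days, so 366 − 10 = 356 days remain in 2188.
Full years: 2189: 365. Sum = 365.
Total: 356 + 365 + 169 = 890 days.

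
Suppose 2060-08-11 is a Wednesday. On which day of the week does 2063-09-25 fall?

Tuesday

Day-of-year of August 11, 2060: 224.
Day-of-year of September 25, 2063: 268.
2060 has 366 days, so 366 − 224 = 142 days remain in 2060.
Full years: 2061: 365; 2062: 365. Sum = 730.
Total: 142 + 730 + 268 = 1140 days.
1140 mod 7 = 6, so 6 days after Wednesday is Tuesday.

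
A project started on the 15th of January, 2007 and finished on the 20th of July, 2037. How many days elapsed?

Day-of-year of January 15, 2007: 15.
Day-of-year of July 20, 2037: 201.
2007 has 365 days, so 365 − 15 = 350 days remain in 2007.
Full years 2008–2036: 21 common + 8 leap = 21×365 + 8×366 = 10593 days.
Total: 350 + 10593 + 201 = 11144 days.

11144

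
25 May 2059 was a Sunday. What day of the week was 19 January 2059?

Count forward from the earlier date (January 19, 2059) to the later (May 25, 2059):
January 2059: 31 − 19 = 12 days remain.
Then February 2059 (28), March (31), April (30): 28 + 31 + 30 = 89 days.
May 1–25, 2059: 25 days.
Total: 12 + 89 + 25 = 126 days.
126 is a multiple of 7, so 19 January 2059 falls on the same weekday: Sunday.

Sunday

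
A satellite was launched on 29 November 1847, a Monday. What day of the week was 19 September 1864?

Monday

From November 29, 1847 to November 29, 1863: 16 years, of which 4 contain a Feb 29 — 12×365 + 4×366 = 5844 days.
November 1863: 30 − 29 = 1 day remains.
Then 9 full months totalling 275 days.
September 1–19, 1864: 19 days.
Residual: 295 days.
Total: 6139 days.
6139 is a multiple of 7, so 19 September 1864 falls on the same weekday: Monday.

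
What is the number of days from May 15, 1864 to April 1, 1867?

May 15, 1864 → May 15, 1865: 365 days.
May 15, 1865 → May 15, 1866: 365 days.
May 1866: 31 − 15 = 16 days remain.
Then 10 full months totalling 304 days.
April 1, 1867: 1 day.
Residual: 321 days.
Total: 1051 days.

1051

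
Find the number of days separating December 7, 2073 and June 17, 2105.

From December 7, 2073 to December 7, 2104: 31 years, of which 7 contain a Feb 29 — 24×365 + 7×366 = 11322 days.
(2100 is not a leap year (divisible by 100 but not 400).)
December 2104: 31 − 7 = 24 days remain.
Then January (31), February 2105 (28), March (31), April (30), May (31): 31 + 28 + 31 + 30 + 31 = 151 days.
June 1–17, 2105: 17 days.
Residual: 192 days.
Total: 11514 days.

11514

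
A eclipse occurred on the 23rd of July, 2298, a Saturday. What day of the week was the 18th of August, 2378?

Day-of-year of July 23, 2298: 204.
Day-of-year of August 18, 2378: 230.
2298 has 365 days, so 365 − 204 = 161 days remain in 2298.
Full years 2299–2377: 60 common + 19 leap = 60×365 + 19×366 = 28854 days.
Total: 161 + 28854 + 230 = 29245 days.
29245 mod 7 = 6, so 6 days after Saturday is Friday.

Friday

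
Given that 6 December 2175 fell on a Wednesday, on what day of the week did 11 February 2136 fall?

Count forward from the earlier date (February 11, 2136) to the later (December 6, 2175):
Day-of-year of February 11, 2136: 42.
Day-of-year of December 6, 2175: 340.
2136 has 366 days, so 366 − 42 = 324 days remain in 2136.
Full years 2137–2174: 29 common + 9 leap = 29×365 + 9×366 = 13879 days.
Total: 324 + 13879 + 340 = 14543 days.
14543 mod 7 = 4, so 4 days before Wednesday is Saturday.

Saturday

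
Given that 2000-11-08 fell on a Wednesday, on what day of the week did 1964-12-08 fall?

Count forward from the earlier date (December 8, 1964) to the later (November 8, 2000):
From December 8, 1964 to December 8, 1999: 35 years, of which 8 contain a Feb 29 — 27×365 + 8×366 = 12783 days.
December 1999: 31 − 8 = 23 days remain.
Then 10 full months totalling 305 days.
November 1–8, 2000: 8 days.
Residual: 336 days.
Total: 13119 days.
13119 mod 7 = 1, so 1 day before Wednesday is Tuesday.

Tuesday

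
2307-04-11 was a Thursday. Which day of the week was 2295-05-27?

Count forward from the earlier date (May 27, 2295) to the later (April 11, 2307):
From May 27, 2295 to May 27, 2306: 11 years, of which 2 contain a Feb 29 — 9×365 + 2×366 = 4017 days.
(2300 is not a leap year (divisible by 100 but not 400).)
May 2306: 31 − 27 = 4 days remain.
Then 10 full months totalling 304 days.
April 1–11, 2307: 11 days.
Residual: 319 days.
Total: 4336 days.
4336 mod 7 = 3, so 3 days before Thursday is Monday.

Monday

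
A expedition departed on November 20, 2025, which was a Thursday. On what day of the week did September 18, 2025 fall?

Thursday

Count forward from the earlier date (September 18, 2025) to the later (November 20, 2025):
September 2025: 30 − 18 = 12 days remain.
Then October (31): 31 days.
November 1–20, 2025: 20 days.
Total: 12 + 31 + 20 = 63 days.
63 is a multiple of 7, so September 18, 2025 falls on the same weekday: Thursday.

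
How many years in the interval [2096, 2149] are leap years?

Years divisible by 4: 2096, 2100, …, 2148 — 14 in all.
Of these, 2100 is divisible by 100 but not 400, so not leap.
Leap years: 14 − 1 = 13.

13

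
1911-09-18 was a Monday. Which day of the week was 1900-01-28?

Sunday

Count forward from the earlier date (January 28, 1900) to the later (September 18, 1911):
From January 28, 1900 to January 28, 1911: 11 years, of which 2 contain a Feb 29 — 9×365 + 2×366 = 4017 days.
(1900 is not a leap year (divisible by 100 but not 400).)
January 1911: 31 − 28 = 3 days remain.
Then February 1911 (28), March (31), April (30), May (31), June (30), July (31), August (31): 28 + 31 + 30 + 31 + 30 + 31 + 31 = 212 days.
September 1–18, 1911: 18 days.
Residual: 233 days.
Total: 4250 days.
4250 mod 7 = 1, so 1 day before Monday is Sunday.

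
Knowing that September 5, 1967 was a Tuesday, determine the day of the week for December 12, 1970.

Day-of-year of September 5, 1967: 248.
Day-of-year of December 12, 1970: 346.
1967 has 365 days, so 365 − 248 = 117 days remain in 1967.
Full years: 1968: 366; 1969: 365. Sum = 731.
Total: 117 + 731 + 346 = 1194 days.
1194 mod 7 = 4, so 4 days after Tuesday is Saturday.

Saturday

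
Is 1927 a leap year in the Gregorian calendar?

No

1927 is not a leap year.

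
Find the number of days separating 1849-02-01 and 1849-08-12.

192

February 1849: 28 − 1 = 27 days remain (1849 is not a leap year, so February has 28 days).
Then March (31), April (30), May (31), June (30), July (31): 31 + 30 + 31 + 30 + 31 = 153 days.
August 1–12, 1849: 12 days.
Total: 27 + 153 + 12 = 192 days.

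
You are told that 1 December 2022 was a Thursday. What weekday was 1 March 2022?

Count forward from the earlier date (March 1, 2022) to the later (December 1, 2022):
March 2022: 31 − 1 = 30 days remain.
Then April (30), May (31), June (30), July (31), August (31), September (30), October (31), November (30): 30 + 31 + 30 + 31 + 31 + 30 + 31 + 30 = 244 days.
December 1, 2022: 1 day.
Total: 30 + 244 + 1 = 275 days.
275 mod 7 = 2, so 2 days before Thursday is Tuesday.

Tuesday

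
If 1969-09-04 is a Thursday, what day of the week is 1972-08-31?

Thursday

Day-of-year of September 4, 1969: 247.
Day-of-year of August 31, 1972: 244.
1969 has 365 days, so 365 − 247 = 118 days remain in 1969.
Full years: 1970: 365; 1971: 365. Sum = 730.
Total: 118 + 730 + 244 = 1092 days.
1092 is a multiple of 7, so 1972-08-31 falls on the same weekday: Thursday.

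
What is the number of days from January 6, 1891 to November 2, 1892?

666

Day-of-year of January 6, 1891: 6.
Day-of-year of November 2, 1892: 307.
1891 has 365 days, so 365 − 6 = 359 days remain in 1891.
Total: 359 + 307 = 666 days.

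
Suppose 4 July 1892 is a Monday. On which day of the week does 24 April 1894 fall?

July 4, 1892 → July 4, 1893: 365 days.
July 1893: 31 − 4 = 27 days remain.
Then August (31), September (30), October (31), November (30), December (31), January (31), February 1894 (28), March (31): 31 + 30 + 31 + 30 + 31 + 31 + 28 + 31 = 243 days.
April 1–24, 1894: 24 days.
Residual: 294 days.
Total: 659 days.
659 mod 7 = 1, so 1 day after Monday is Tuesday.

Tuesday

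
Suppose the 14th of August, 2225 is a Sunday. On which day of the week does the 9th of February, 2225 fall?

Wednesday

Count forward from the earlier date (February 9, 2225) to the later (August 14, 2225):
February 2225: 28 − 9 = 19 days remain (2225 is not a leap year, so February has 28 days).
Then March (31), April (30), May (31), June (30), July (31): 31 + 30 + 31 + 30 + 31 = 153 days.
August 1–14, 2225: 14 days.
Total: 19 + 153 + 14 = 186 days.
186 mod 7 = 4, so 4 days before Sunday is Wednesday.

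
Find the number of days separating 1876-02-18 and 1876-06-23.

February 1876: 29 − 18 = 11 days remain (1876 is a leap year, so February has 29 days).
Then March (31), April (30), May (31): 31 + 30 + 31 = 92 days.
June 1–23, 1876: 23 days.
Total: 11 + 92 + 23 = 126 days.

126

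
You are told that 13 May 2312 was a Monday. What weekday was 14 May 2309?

Friday

Count forward from the earlier date (May 14, 2309) to the later (May 13, 2312):
May 14, 2309 → May 14, 2310: 365 days.
May 14, 2310 → May 14, 2311: 365 days.
May 2311: 31 − 14 = 17 days remain.
Then 11 full months totalling 335 days.
May 1–13, 2312: 13 days.
Residual: 365 days.
Total: 1095 days.
1095 mod 7 = 3, so 3 days before Monday is Friday.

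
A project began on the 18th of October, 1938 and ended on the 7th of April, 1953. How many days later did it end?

From October 18, 1938 to October 18, 1952: 14 years, of which 4 contain a Feb 29 — 10×365 + 4×366 = 5114 days.
October 1952: 31 − 18 = 13 days remain.
Then November (30), December (31), January (31), February 1953 (28), March (31): 30 + 31 + 31 + 28 + 31 = 151 days.
April 1–7, 1953: 7 days.
Residual: 171 days.
Total: 5285 days.

5285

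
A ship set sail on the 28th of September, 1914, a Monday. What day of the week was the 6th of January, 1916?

Thursday

September 28, 1914 → September 28, 1915: 365 days.
September 1915: 30 − 28 = 2 days remain.
Then October (31), November (30), December (31): 31 + 30 + 31 = 92 days.
January 1–6, 1916: 6 days.
Residual: 100 days.
Total: 465 days.
465 mod 7 = 3, so 3 days after Monday is Thursday.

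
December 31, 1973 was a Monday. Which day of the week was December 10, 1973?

Count forward from the earlier date (December 10, 1973) to the later (December 31, 1973):
Within December 1973: 31 − 10 = 21 days.
21 is a multiple of 7, so December 10, 1973 falls on the same weekday: Monday.

Monday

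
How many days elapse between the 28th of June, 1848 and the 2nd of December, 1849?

522

June 1848: 30 − 28 = 2 days remain.
Then 17 full months totalling 518 days.
December 1–2, 1849: 2 days.
Total: 2 + 518 + 2 = 522 days.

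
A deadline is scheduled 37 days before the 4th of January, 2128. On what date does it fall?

the 28th of November, 2127

Count 37 days before January 4, 2128:
November 2127: 30 − 28 = 2 days remain.
Then December (31): 31 days.
January 1–4, 2128: 4 days.
Total: 2 + 31 + 4 = 37 days.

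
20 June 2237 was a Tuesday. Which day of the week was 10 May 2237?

Count forward from the earlier date (May 10, 2237) to the later (June 20, 2237):
May 2237: 31 − 10 = 21 days remain.
June 1–20, 2237: 20 days.
Total: 21 + 20 = 41 days.
41 mod 7 = 6, so 6 days before Tuesday is Wednesday.

Wednesday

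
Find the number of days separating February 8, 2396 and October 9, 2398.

February 8, 2396 → February 8, 2397: 366 days (2396 is a leap year).
February 8, 2397 → February 8, 2398: 365 days.
February 2398: 28 − 8 = 20 days remain (2398 is not a leap year, so February has 28 days).
Then March (31), April (30), May (31), June (30), July (31), August (31), September (30): 31 + 30 + 31 + 30 + 31 + 31 + 30 = 214 days.
October 1–9, 2398: 9 days.
Residual: 243 days.
Total: 974 days.

974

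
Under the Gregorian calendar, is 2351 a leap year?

2351 is not a leap year.

No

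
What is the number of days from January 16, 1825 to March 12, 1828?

January 16, 1825 → January 16, 1826: 365 days.
January 16, 1826 → January 16, 1827: 365 days.
January 16, 1827 → January 16, 1828: 365 days.
January 1828: 31 − 16 = 15 days remain.
Then February 1828 (29): 29 days.
March 1–12, 1828: 12 days.
Residual: 56 days.
Total: 1151 days.

1151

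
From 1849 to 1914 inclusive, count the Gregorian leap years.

Years divisible by 4: 1852, 1856, …, 1912 — 16 in all.
Of these, 1900 is divisible by 100 but not 400, so not leap.
Leap years: 16 − 1 = 15.

15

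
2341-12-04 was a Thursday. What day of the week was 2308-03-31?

Count forward from the earlier date (March 31, 2308) to the later (December 4, 2341):
Day-of-year of March 31, 2308: 91.
Day-of-year of December 4, 2341: 338.
2308 has 366 days, so 366 − 91 = 275 days remain in 2308.
Full years 2309–2340: 24 common + 8 leap = 24×365 + 8×366 = 11688 days.
Total: 275 + 11688 + 338 = 12301 days.
12301 mod 7 = 2, so 2 days before Thursday is Tuesday.

Tuesday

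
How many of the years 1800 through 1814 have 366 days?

3

Years divisible by 4 in [1800, 1814]: 1800, 1804, 1808, 1812.
Of these, 1800 is divisible by 100 but not 400, so not leap.
Leap years: 4 − 1 = 3.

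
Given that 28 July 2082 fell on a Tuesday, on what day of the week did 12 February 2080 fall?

Count forward from the earlier date (February 12, 2080) to the later (July 28, 2082):
February 12, 2080 → February 12, 2081: 366 days (2080 is a leap year).
February 12, 2081 → February 12, 2082: 365 days.
February 2082: 28 − 12 = 16 days remain (2082 is not a leap year, so February has 28 days).
Then March (31), April (30), May (31), June (30): 31 + 30 + 31 + 30 = 122 days.
July 1–28, 2082: 28 days.
Residual: 166 days.
Total: 897 days.
897 mod 7 = 1, so 1 day before Tuesday is Monday.

Monday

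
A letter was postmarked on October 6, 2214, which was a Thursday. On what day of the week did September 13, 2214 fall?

Count forward from the earlier date (September 13, 2214) to the later (October 6, 2214):
September 2214: 30 − 13 = 17 days remain.
October 1–6, 2214: 6 days.
Total: 17 + 6 = 23 days.
23 mod 7 = 2, so 2 days before Thursday is Tuesday.

Tuesday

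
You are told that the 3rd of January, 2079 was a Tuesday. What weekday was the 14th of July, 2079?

Friday

January 2079: 31 − 3 = 28 days remain.
Then February 2079 (28), March (31), April (30), May (31), June (30): 28 + 31 + 30 + 31 + 30 = 150 days.
July 1–14, 2079: 14 days.
Total: 28 + 150 + 14 = 192 days.
192 mod 7 = 3, so 3 days after Tuesday is Friday.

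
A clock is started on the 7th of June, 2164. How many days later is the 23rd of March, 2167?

1019

June 7, 2164 → June 7, 2165: 365 days.
June 7, 2165 → June 7, 2166: 365 days.
June 2166: 30 − 7 = 23 days remain.
Then July (31), August (31), September (30), October (31), November (30), December (31), January (31), February 2167 (28): 31 + 31 + 30 + 31 + 30 + 31 + 31 + 28 = 243 days.
March 1–23, 2167: 23 days.
Residual: 289 days.
Total: 1019 days.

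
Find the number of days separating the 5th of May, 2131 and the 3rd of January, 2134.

Day-of-year of May 5, 2131: 125.
Day-of-year of January 3, 2134: 3.
2131 has 365 days, so 365 − 125 = 240 days remain in 2131.
Full years: 2132: 366; 2133: 365. Sum = 731.
Total: 240 + 731 + 3 = 974 days.

974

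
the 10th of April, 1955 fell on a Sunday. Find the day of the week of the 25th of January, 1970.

From April 10, 1955 to April 10, 1969: 14 years, of which 4 contain a Feb 29 — 10×365 + 4×366 = 5114 days.
April 1969: 30 − 10 = 20 days remain.
Then May (31), June (30), July (31), August (31), September (30), October (31), November (30), December (31): 31 + 30 + 31 + 31 + 30 + 31 + 30 + 31 = 245 days.
January 1–25, 1970: 25 days.
Residual: 290 days.
Total: 5404 days.
5404 is a multiple of 7, so the 25th of January, 1970 falls on the same weekday: Sunday.

Sunday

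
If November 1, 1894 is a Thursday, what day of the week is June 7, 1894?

Count forward from the earlier date (June 7, 1894) to the later (November 1, 1894):
June 1894: 30 − 7 = 23 days remain.
Then July (31), August (31), September (30), October (31): 31 + 31 + 30 + 31 = 123 days.
November 1, 1894: 1 day.
Total: 23 + 123 + 1 = 147 days.
147 is a multiple of 7, so June 7, 1894 falls on the same weekday: Thursday.

Thursday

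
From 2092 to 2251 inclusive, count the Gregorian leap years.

38

Years divisible by 4: 2092, 2096, …, 2248 — 40 in all.
Of these, 2100, 2200 are divisible by 100 but not 400, so not leap.
Leap years: 40 − 2 = 38.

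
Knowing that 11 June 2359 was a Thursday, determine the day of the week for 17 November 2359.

June 2359: 30 − 11 = 19 days remain.
Then July (31), August (31), September (30), October (31): 31 + 31 + 30 + 31 = 123 days.
November 1–17, 2359: 17 days.
Total: 19 + 123 + 17 = 159 days.
159 mod 7 = 5, so 5 days after Thursday is Tuesday.

Tuesday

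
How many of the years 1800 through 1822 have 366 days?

Years divisible by 4 in [1800, 1822]: 1800, 1804, 1808, 1812, 1816, 1820.
Of these, 1800 is divisible by 100 but not 400, so not leap.
Leap years: 6 − 1 = 5.

5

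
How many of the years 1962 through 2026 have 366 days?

16

Years divisible by 4: 1964, 1968, …, 2024 — 16 in all.
2000 is divisible by 400, so still leap.
No century exceptions apply. Count: 16.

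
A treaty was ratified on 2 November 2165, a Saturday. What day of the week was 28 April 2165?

Count forward from the earlier date (April 28, 2165) to the later (November 2, 2165):
April 2165: 30 − 28 = 2 days remain.
Then May (31), June (30), July (31), August (31), September (30), October (31): 31 + 30 + 31 + 31 + 30 + 31 = 184 days.
November 1–2, 2165: 2 days.
Total: 2 + 184 + 2 = 188 days.
188 mod 7 = 6, so 6 days before Saturday is Sunday.

Sunday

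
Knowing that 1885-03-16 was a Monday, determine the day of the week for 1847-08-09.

Monday

Count forward from the earlier date (August 9, 1847) to the later (March 16, 1885):
Day-of-year of August 9, 1847: 221.
Day-of-year of March 16, 1885: 75.
1847 has 365 days, so 365 − 221 = 144 days remain in 1847.
Full years 1848–1884: 27 common + 10 leap = 27×365 + 10×366 = 13515 days.
Total: 144 + 13515 + 75 = 13734 days.
13734 is a multiple of 7, so 1847-08-09 falls on the same weekday: Monday.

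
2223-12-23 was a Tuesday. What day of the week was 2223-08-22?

Count forward from the earlier date (August 22, 2223) to the later (December 23, 2223):
August 2223: 31 − 22 = 9 days remain.
Then September (30), October (31), November (30): 30 + 31 + 30 = 91 days.
December 1–23, 2223: 23 days.
Total: 9 + 91 + 23 = 123 days.
123 mod 7 = 4, so 4 days before Tuesday is Friday.

Friday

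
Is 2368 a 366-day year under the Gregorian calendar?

2368 is a leap year.

Yes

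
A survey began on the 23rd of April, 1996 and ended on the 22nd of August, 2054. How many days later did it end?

From April 23, 1996 to April 23, 2054: 58 years, of which 14 contain a Feb 29 — 44×365 + 14×366 = 21184 days.
(2000 is a leap year (divisible by 400).)
April 2054: 30 − 23 = 7 days remain.
Then May (31), June (30), July (31): 31 + 30 + 31 = 92 days.
August 1–22, 2054: 22 days.
Residual: 121 days.
Total: 21305 days.

21305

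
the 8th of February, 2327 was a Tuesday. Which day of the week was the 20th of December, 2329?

February 2327: 28 − 8 = 20 days remain (2327 is not a leap year, so February has 28 days).
Then 33 full months totalling 1006 days.
December 1–20, 2329: 20 days.
Total: 20 + 1006 + 20 = 1046 days.
1046 mod 7 = 3, so 3 days after Tuesday is Friday.

Friday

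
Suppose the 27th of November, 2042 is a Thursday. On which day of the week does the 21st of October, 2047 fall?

Day-of-year of November 27, 2042: 331.
Day-of-year of October 21, 2047: 294.
2042 has 365 days, so 365 − 331 = 34 days remain in 2042.
Full years: 2043: 365; 2044: 366; 2045: 365; 2046: 365. Sum = 1461.
Total: 34 + 1461 + 294 = 1789 days.
1789 mod 7 = 4, so 4 days after Thursday is Monday.

Monday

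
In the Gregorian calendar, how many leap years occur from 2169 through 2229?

14

Years divisible by 4: 2172, 2176, …, 2228 — 15 in all.
Of these, 2200 is divisible by 100 but not 400, so not leap.
Leap years: 15 − 1 = 14.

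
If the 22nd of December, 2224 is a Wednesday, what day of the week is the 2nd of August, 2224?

Monday

Count forward from the earlier date (August 2, 2224) to the later (December 22, 2224):
August 2224: 31 − 2 = 29 days remain.
Then September (30), October (31), November (30): 30 + 31 + 30 = 91 days.
December 1–22, 2224: 22 days.
Total: 29 + 91 + 22 = 142 days.
142 mod 7 = 2, so 2 days before Wednesday is Monday.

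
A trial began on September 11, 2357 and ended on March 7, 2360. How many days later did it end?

908

September 11, 2357 → September 11, 2358: 365 days.
September 11, 2358 → September 11, 2359: 365 days.
September 2359: 30 − 11 = 19 days remain.
Then October (31), November (30), December (31), January (31), February 2360 (29): 31 + 30 + 31 + 31 + 29 = 152 days.
March 1–7, 2360: 7 days.
Residual: 178 days.
Total: 908 days.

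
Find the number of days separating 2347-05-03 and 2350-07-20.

May 3, 2347 → May 3, 2348: 366 days (2348 is a leap year).
May 3, 2348 → May 3, 2349: 365 days.
May 3, 2349 → May 3, 2350: 365 days.
May 2350: 31 − 3 = 28 days remain.
Then June (30): 30 days.
July 1–20, 2350: 20 days.
Residual: 78 days.
Total: 1174 days.

1174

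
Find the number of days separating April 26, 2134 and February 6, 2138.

1382

April 26, 2134 → April 26, 2135: 365 days.
April 26, 2135 → April 26, 2136: 366 days (2136 is a leap year).
April 26, 2136 → April 26, 2137: 365 days.
April 2137: 30 − 26 = 4 days remain.
Then 9 full months totalling 276 days.
February 1–6, 2138: 6 days (2138 is not a leap year).
Residual: 286 days.
Total: 1382 days.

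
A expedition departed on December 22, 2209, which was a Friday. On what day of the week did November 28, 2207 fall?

Saturday

Count forward from the earlier date (November 28, 2207) to the later (December 22, 2209):
November 28, 2207 → November 28, 2208: 366 days (2208 is a leap year).
November 28, 2208 → November 28, 2209: 365 days.
November 2209: 30 − 28 = 2 days remain.
December 1–22, 2209: 22 days.
Residual: 24 days.
Total: 755 days.
755 mod 7 = 6, so 6 days before Friday is Saturday.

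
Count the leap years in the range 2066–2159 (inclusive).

Years divisible by 4: 2068, 2072, …, 2156 — 23 in all.
Of these, 2100 is divisible by 100 but not 400, so not leap.
Leap years: 23 − 1 = 22.

22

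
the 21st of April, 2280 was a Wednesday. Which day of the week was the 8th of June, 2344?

From April 21, 2280 to April 21, 2344: 64 years, of which 15 contain a Feb 29 — 49×365 + 15×366 = 23375 days.
(2300 is not a leap year (divisible by 100 but not 400).)
April 2344: 30 − 21 = 9 days remain.
Then May (31): 31 days.
June 1–8, 2344: 8 days.
Residual: 48 days.
Total: 23423 days.
23423 mod 7 = 1, so 1 day after Wednesday is Thursday.

Thursday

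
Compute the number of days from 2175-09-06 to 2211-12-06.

13239

From September 6, 2175 to September 6, 2211: 36 years, of which 8 contain a Feb 29 — 28×365 + 8×366 = 13148 days.
(2200 is not a leap year (divisible by 100 but not 400).)
September 2211: 30 − 6 = 24 days remain.
Then October (31), November (30): 31 + 30 = 61 days.
December 1–6, 2211: 6 days.
Residual: 91 days.
Total: 13239 days.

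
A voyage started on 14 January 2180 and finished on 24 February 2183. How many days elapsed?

January 14, 2180 → January 14, 2181: 366 days (2180 is a leap year).
January 14, 2181 → January 14, 2182: 365 days.
January 14, 2182 → January 14, 2183: 365 days.
January 2183: 31 − 14 = 17 days remain.
February 1–24, 2183: 24 days (2183 is not a leap year).
Residual: 41 days.
Total: 1137 days.

1137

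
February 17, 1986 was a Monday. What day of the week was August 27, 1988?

February 1986: 28 − 17 = 11 days remain (1986 is not a leap year, so February has 28 days).
Then 29 full months totalling 884 days.
August 1–27, 1988: 27 days.
Total: 11 + 884 + 27 = 922 days.
922 mod 7 = 5, so 5 days after Monday is Saturday.

Saturday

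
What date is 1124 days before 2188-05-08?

2185-04-10

Count 1124 days before May 8, 2188:
April 10, 2185 → April 10, 2186: 365 days.
April 10, 2186 → April 10, 2187: 365 days.
April 10, 2187 → April 10, 2188: 366 days (2188 is a leap year).
April 2188: 30 − 10 = 20 days remain.
May 1–8, 2188: 8 days.
Residual: 28 days.
Total: 1124 days.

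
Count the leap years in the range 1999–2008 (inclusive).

Years divisible by 4 in [1999, 2008]: 2000, 2004, 2008.
2000 is divisible by 400, so still leap.
No century exceptions apply. Count: 3.

3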